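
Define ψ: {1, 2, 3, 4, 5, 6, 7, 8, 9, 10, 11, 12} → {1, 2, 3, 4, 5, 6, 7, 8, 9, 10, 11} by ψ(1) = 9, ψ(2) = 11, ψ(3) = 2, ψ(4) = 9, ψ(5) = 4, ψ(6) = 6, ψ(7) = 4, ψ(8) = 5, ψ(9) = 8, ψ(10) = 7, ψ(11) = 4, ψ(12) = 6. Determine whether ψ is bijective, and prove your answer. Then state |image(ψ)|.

ψ(1) = 9 = ψ(4) with 1 ≠ 4, so ψ is not injective, hence not bijective.
The image of ψ is {2, 4, 5, 6, 7, 8, 9, 11}, which has 8 elements.

8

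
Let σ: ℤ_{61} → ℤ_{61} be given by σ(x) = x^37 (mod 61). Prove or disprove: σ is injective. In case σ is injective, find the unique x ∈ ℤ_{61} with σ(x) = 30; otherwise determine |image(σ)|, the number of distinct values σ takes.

44

Since 61 is prime, the nonzero elements of ℤ_{61} form a cyclic group of order 60.
As gcd(37, 60) = 1, raising to the 37th power is a bijection on this group: if a^37 ≡ b^37 then (ab^{−1})^37 = 1, and the only element of order dividing gcd(37, 60) = 1 is 1, so a = b.
With σ(0) = 0 this makes σ injective on all of ℤ_{61}, hence bijective (finite equal-size domain and codomain). In particular σ is injective.
Since σ is injective, we find the preimage of 30. The inverse of x ↦ x^37 on (ℤ_{61})^× is x ↦ x^13, because 37·13 = 481 = 8·60 + 1 ≡ 1 (mod 60) and x^{60} = 1 for x ≠ 0 (Fermat). So σ⁻¹(30) = 30^13 mod 61.
Repeated squaring mod 61: 30^1 ≡ 30, 30^2 ≡ 30² = 900 ≡ 46, 30^4 ≡ 46² = 2116 ≡ 42, 30^8 ≡ 42² = 1764 ≡ 56. Since 13 = 8 + 4 + 1, 30^13 ≡ 56·42·30: 56·42 = 2352 ≡ 34, then 34·30 = 1020 ≡ 44. So 30^13 ≡ 44 (mod 61).
Hence σ⁻¹(30) = 44.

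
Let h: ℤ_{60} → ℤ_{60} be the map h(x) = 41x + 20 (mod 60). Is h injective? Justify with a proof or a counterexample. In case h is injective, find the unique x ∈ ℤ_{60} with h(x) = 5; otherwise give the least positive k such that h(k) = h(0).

45

Suppose h(s) = h(t) in ℤ_{60}. Then 41s + 20 ≡ 41t + 20 (mod 60), thus 41(s − t) ≡ 0 (mod 60).
Since gcd(41, 60) = 1, 41 is invertible modulo 60, therefore s − t ≡ 0 (mod 60), i.e. s = t.
Hence h is injective.
We now compute 41⁻¹ mod 60 explicitly. Euclid's algorithm: 60 = 1·41 + 19, 41 = 2·19 + 3, 19 = 6·3 + 1; back-substituting gives 1 = 41·41 − 28·60, so 41⁻¹ ≡ 41 (mod 60).
Since h is injective, we find h⁻¹(5): we need 41x ≡ 5 − 20 ≡ 45 (mod 60). Using 41⁻¹ = 41: x ≡ 41·45 = 1845 = 30·60 + 45, so x = 45.
Check: h(45) = 41·45 + 20 = 1865 = 31·60 + 5 ≡ 5 (mod 60).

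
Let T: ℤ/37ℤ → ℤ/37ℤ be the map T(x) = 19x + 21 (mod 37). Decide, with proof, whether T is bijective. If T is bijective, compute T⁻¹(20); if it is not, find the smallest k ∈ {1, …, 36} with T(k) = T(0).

35

Recall: injectivity means: for all a, b in the domain, T(a) = T(b) implies a = b.
If T(a) = T(b), then 19a ≡ 19b (mod 37). Because gcd(19, 37) = 1, we may cancel 19 to get a ≡ b (mod 37).
We now compute 19⁻¹ mod 37 explicitly. Euclid's algorithm: 37 = 1·19 + 18, 19 = 1·18 + 1; back-substituting gives 1 = 2·19 − 1·37, so 19⁻¹ ≡ 2 (mod 37).
For any y ∈ ℤ/37ℤ, x = 2(y − 21) mod 37 satisfies T(x) = 19·2(y − 21) + 21 ≡ y (since 19·2 ≡ 1 mod 37). So every y has a preimage.
Thus T is bijective.
Since T is bijective, we find T⁻¹(20): we need 19x ≡ 20 − 21 ≡ 36 (mod 37). Using 19⁻¹ = 2: x ≡ 2·36 = 72 = 1·37 + 35, so x = 35.
Check: T(35) = 19·35 + 21 = 686 = 18·37 + 20 ≡ 20 (mod 37).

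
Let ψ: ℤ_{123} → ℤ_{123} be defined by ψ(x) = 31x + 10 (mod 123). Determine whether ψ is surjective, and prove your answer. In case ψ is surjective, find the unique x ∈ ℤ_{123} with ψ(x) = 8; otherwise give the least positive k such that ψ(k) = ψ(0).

115

Since gcd(31, 123) = 1, 31 is invertible modulo 123. Euclid's algorithm: 123 = 3·31 + 30, 31 = 1·30 + 1; back-substituting gives 1 = 4·31 − 1·123, so 31⁻¹ ≡ 4 (mod 123).
Then y ↦ 4(y − 10) is a two-sided inverse to ψ, so every y ∈ ℤ_{123} has a preimage.
Thus ψ is surjective.
Since ψ is surjective, we compute ψ⁻¹(8): solve 31x + 10 ≡ 8 (mod 123), i.e. 31x ≡ 121 (mod 123).
Multiplying by 31⁻¹ = 4 gives x ≡ 4·121 = 484 = 3·123 + 115 ≡ 115 (mod 123).
Check: ψ(115) = 31·115 + 10 = 3575 = 29·123 + 8 ≡ 8 (mod 123).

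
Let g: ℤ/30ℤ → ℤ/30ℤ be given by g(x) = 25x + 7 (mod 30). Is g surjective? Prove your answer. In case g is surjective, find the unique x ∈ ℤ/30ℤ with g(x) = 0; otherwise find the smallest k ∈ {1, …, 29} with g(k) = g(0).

Since gcd(25, 30) = 5, we have 25x ≡ 0 (mod 5) for all x, so g(x) ≡ 2 (mod 5).
But 0 ≢ 2 (mod 5), so 0 ∈ ℤ/30ℤ has no preimage. Hence g is not surjective.
Since g is not surjective, we find the least positive k with g(k) = g(0): this means 25k ≡ 0 (mod 30), i.e. 30 ∣ 25k. Since gcd(25, 30) = 5, dividing through by 5 this holds exactly when 6 ∣ 5k, and as gcd(5, 6) = 1, exactly when 6 ∣ k.
The smallest positive such k is 6.

6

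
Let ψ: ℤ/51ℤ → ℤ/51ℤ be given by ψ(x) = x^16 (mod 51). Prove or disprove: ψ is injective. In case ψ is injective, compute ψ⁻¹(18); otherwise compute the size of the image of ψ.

4

ψ(1) = 1^16 = 1.
ψ(2): Repeated squaring mod 51: 2^1 ≡ 2, 2^2 ≡ 2² = 4, 2^4 ≡ 4² = 16, 2^8 ≡ 16² = 256 ≡ 1, 2^16 ≡ 1² = 1. So 2^16 ≡ 1 (mod 51).
So ψ(1) = ψ(2) = 1 while 1 ≠ 2, so ψ is not injective.
Since ψ is not injective, we determine |image(ψ)|. Computing x^16 mod 51 for each x (by repeated squaring, reducing mod 51 at every step), the values ψ(0), ψ(1), …, ψ(50) are: 0, 1, 1, 18, 1, 1, 18, 1, 1, 18, 1, 1, 18, 1, 1, 18, 1, 34, 18, 1, 1, 18, 1, 1, 18, 1, 1, 18, 1, 1, 18, 1, 1, 18, 34, 1, 18, 1, 1, 18, 1, 1, 18, 1, 1, 18, 1, 1, 18, 1, 1.
The distinct values are {0, 1, 18, 34}; there are 4 of them.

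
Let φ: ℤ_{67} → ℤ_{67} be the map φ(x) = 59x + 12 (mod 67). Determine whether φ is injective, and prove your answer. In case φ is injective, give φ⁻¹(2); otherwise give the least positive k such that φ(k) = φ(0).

18

Suppose φ(a) = φ(b) in ℤ_{67}. Then 59a + 12 ≡ 59b + 12 (mod 67), hence 59(a − b) ≡ 0 (mod 67).
Since gcd(59, 67) = 1, 59 is invertible modulo 67, so a − b ≡ 0 (mod 67), i.e. a = b.
So φ is injective.
We now compute 59⁻¹ mod 67 explicitly. Euclid's algorithm: 67 = 1·59 + 8, 59 = 7·8 + 3, 8 = 2·3 + 2, 3 = 1·2 + 1; back-substituting gives 1 = 25·59 − 22·67, so 59⁻¹ ≡ 25 (mod 67).
Since φ is injective, we find φ⁻¹(2): we need 59x ≡ 2 − 12 ≡ 57 (mod 67). Using 59⁻¹ = 25: x ≡ 25·57 = 1425 = 21·67 + 18, so x = 18.
Check: φ(18) = 59·18 + 12 = 1074 = 16·67 + 2 ≡ 2 (mod 67).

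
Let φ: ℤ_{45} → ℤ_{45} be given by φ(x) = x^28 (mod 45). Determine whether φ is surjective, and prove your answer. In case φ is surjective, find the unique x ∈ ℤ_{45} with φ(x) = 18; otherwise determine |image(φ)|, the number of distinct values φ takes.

φ(3): Repeated squaring mod 45: 3^1 ≡ 3, 3^2 ≡ 3² = 9, 3^4 ≡ 9² = 81 ≡ 36, 3^8 ≡ 36² = 1296 ≡ 36, 3^16 ≡ 36² = 1296 ≡ 36. Since 28 = 16 + 8 + 4, 3^28 ≡ 36·36·36: 36·36 = 1296 ≡ 36, then 36·36 = 1296 ≡ 36. So 3^28 ≡ 36 (mod 45).
φ(6): Repeated squaring mod 45: 6^1 ≡ 6, 6^2 ≡ 6² = 36, 6^4 ≡ 36² = 1296 ≡ 36, 6^8 ≡ 36² = 1296 ≡ 36, 6^16 ≡ 36² = 1296 ≡ 36. Since 28 = 16 + 8 + 4, 6^28 ≡ 36·36·36: 36·36 = 1296 ≡ 36, then 36·36 = 1296 ≡ 36. So 6^28 ≡ 36 (mod 45).
So φ(3) = φ(6) = 36 while 3 ≠ 6, hence φ is not injective.
A non-injective map from the 45-element set ℤ_{45} to itself takes at most 44 distinct values, so it cannot be surjective. Hence φ is not surjective.
Since φ is not surjective, we determine |image(φ)|. Computing x^28 mod 45 for each x (by repeated squaring, reducing mod 45 at every step), the values φ(0), φ(1), …, φ(44) are: 0, 1, 16, 36, 31, 40, 36, 16, 1, 36, 10, 16, 36, 31, 31, 0, 16, 1, 36, 1, 25, 36, 31, 31, 36, 25, 1, 36, 1, 16, 0, 31, 31, 36, 16, 10, 36, 1, 16, 36, 40, 31, 36, 16, 1.
The distinct values are {0, 1, 10, 16, 25, 31, 36, 40}; there are 8 of them.

8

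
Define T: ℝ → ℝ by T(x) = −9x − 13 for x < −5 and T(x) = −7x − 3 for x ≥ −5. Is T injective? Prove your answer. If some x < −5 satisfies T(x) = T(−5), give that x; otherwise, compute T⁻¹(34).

-47/9

Both pieces are strictly decreasing (slopes −9 and −7), so each is injective on its own interval.
The left piece maps (−∞, −5) onto (32, ∞); the right piece maps [−5, ∞) onto (−∞, 32].
These images are disjoint, so no value is attained by both pieces. Therefore T is injective.
Because the two images are disjoint, no x < −5 has T(x) = T(−5), so we compute T⁻¹(34): 34 lies in (32, ∞), so solve −9x − 13 = 34: x = (34 + 13)/(−9) = −47/9.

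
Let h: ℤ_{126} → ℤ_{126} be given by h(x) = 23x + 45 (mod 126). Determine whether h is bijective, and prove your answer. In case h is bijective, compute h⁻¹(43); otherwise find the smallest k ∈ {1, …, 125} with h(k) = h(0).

104

Recall: injectivity means: for all u, v in the domain, h(u) = h(v) implies u = v.
Suppose h(u) = h(v) in ℤ_{126}. Then 23u + 45 ≡ 23v + 45 (mod 126), so 23(u − v) ≡ 0 (mod 126).
Since gcd(23, 126) = 1, 23 is invertible modulo 126, thus u − v ≡ 0 (mod 126), i.e. u = v.
We now compute 23⁻¹ mod 126 explicitly. Euclid's algorithm: 126 = 5·23 + 11, 23 = 2·11 + 1; back-substituting gives 1 = 11·23 − 2·126, so 23⁻¹ ≡ 11 (mod 126).
For any y ∈ ℤ_{126}, x = 11(y − 45) mod 126 satisfies h(x) = 23·11(y − 45) + 45 ≡ y (since 23·11 ≡ 1 mod 126). So every y has a preimage.
So h is bijective.
Since h is bijective, we find h⁻¹(43): we need 23x ≡ 43 − 45 ≡ 124 (mod 126). Using 23⁻¹ = 11: x ≡ 11·124 = 1364 = 10·126 + 104, so x = 104.
Check: h(104) = 23·104 + 45 = 2437 = 19·126 + 43 ≡ 43 (mod 126).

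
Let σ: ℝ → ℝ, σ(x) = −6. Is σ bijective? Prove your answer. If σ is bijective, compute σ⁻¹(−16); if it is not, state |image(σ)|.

Recall: σ is injective when σ(x_1) = σ(x_2) forces x_1 = x_2.
σ(0) = −6 = σ(1) with 0 ≠ 1, so σ is not injective, hence not bijective.
Since σ is not bijective, we state |image(σ)|: the image of σ is {−6}, which has 1 element.

1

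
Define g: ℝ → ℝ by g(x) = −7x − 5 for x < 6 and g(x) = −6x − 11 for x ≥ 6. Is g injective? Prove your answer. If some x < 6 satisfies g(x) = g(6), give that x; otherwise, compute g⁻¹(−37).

Both pieces are strictly decreasing (slopes −7 and −6), so each is injective on its own interval.
The left piece maps (−∞, 6) onto (−47, ∞); the right piece maps [6, ∞) onto (−∞, −47].
These images are disjoint, so no value is attained by both pieces. Thus g is injective.
Because the two images are disjoint, no x < 6 has g(x) = g(6), so we compute g⁻¹(−37): −37 lies in (−47, ∞), so solve −7x − 5 = −37: x = (−37 + 5)/(−7) = 32/7.

32/7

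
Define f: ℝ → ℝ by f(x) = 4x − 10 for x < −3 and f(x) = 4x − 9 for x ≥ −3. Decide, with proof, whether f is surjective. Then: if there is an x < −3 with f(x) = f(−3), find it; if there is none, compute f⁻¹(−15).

Both pieces are strictly increasing (slopes 4 and 4), so each is injective on its own interval.
The left piece maps (−∞, −3) onto (−∞, −22); the right piece maps [−3, ∞) onto [−21, ∞).
The union (−∞, −22) ∪ [−21, ∞) omits the interval between −22 and −21; in particular −22 has no preimage. So f is not surjective.
Because the two images are disjoint, no x < −3 has f(x) = f(−3), so we compute f⁻¹(−15): −15 lies in [−21, ∞), so solve 4x − 9 = −15: x = (−15 + 9)/4 = −3/2.

-3/2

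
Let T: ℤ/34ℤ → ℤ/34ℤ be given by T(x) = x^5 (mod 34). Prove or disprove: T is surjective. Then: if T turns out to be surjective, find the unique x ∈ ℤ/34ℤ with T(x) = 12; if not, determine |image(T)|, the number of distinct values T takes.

Computing x^5 mod 34 for each x (by repeated squaring, reducing mod 34 at every step), the values T(0), T(1), …, T(33) are: 0, 1, 32, 5, 4, 31, 24, 11, 26, 25, 6, 27, 20, 13, 12, 19, 16, 17, 18, 15, 22, 21, 14, 7, 28, 9, 8, 23, 10, 3, 30, 29, 2, 33.
Every element of ℤ/34ℤ appears exactly once in this list, so T is a bijection, and in particular surjective.
Since T is surjective, we read off the preimage of 12 from the same table: T(14) = 12, so T⁻¹(12) = 14.

14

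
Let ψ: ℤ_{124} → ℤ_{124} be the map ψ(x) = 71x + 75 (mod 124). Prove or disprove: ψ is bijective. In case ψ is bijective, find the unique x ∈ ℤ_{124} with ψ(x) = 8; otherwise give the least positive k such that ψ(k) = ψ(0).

Suppose ψ(a) = ψ(b) in ℤ_{124}. Then 71a + 75 ≡ 71b + 75 (mod 124), so 71(a − b) ≡ 0 (mod 124).
Since gcd(71, 124) = 1, 71 is invertible modulo 124, hence a − b ≡ 0 (mod 124), i.e. a = b.
We now compute 71⁻¹ mod 124 explicitly. Euclid's algorithm: 124 = 1·71 + 53, 71 = 1·53 + 18, 53 = 2·18 + 17, 18 = 1·17 + 1; back-substituting gives 1 = 7·71 − 4·124, so 71⁻¹ ≡ 7 (mod 124).
For any y ∈ ℤ_{124}, x = 7(y − 75) mod 124 satisfies ψ(x) = 71·7(y − 75) + 75 ≡ y (since 71·7 ≡ 1 mod 124). So every y has a preimage.
So ψ is bijective.
Since ψ is bijective, we find ψ⁻¹(8): we need 71x ≡ 8 − 75 ≡ 57 (mod 124). Using 71⁻¹ = 7: x ≡ 7·57 = 399 = 3·124 + 27, so x = 27.
Check: ψ(27) = 71·27 + 75 = 1992 = 16·124 + 8 ≡ 8 (mod 124).

27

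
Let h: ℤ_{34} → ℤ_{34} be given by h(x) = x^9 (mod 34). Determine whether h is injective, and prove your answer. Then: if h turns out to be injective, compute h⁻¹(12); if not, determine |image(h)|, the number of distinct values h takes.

Computing x^9 mod 34 for each x (by repeated squaring, reducing mod 34 at every step), the values h(0), h(1), …, h(33) are: 0, 1, 2, 31, 4, 29, 28, 27, 8, 9, 24, 23, 22, 13, 20, 15, 16, 17, 18, 19, 14, 21, 12, 11, 10, 25, 26, 7, 6, 5, 30, 3, 32, 33.
Every element of ℤ_{34} appears exactly once in this list, so h is a bijection, and in particular injective.
Since h is injective, we read off the preimage of 12 from the same table: h(22) = 12, so h⁻¹(12) = 22.

22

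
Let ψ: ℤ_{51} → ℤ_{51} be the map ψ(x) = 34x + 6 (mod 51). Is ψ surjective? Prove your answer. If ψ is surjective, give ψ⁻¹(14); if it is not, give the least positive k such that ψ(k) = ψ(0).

Since gcd(34, 51) = 17, we have 34x ≡ 0 (mod 17) for all x, so ψ(x) ≡ 6 (mod 17).
But 0 ≢ 6 (mod 17), so 0 ∈ ℤ_{51} has no preimage. Hence ψ is not surjective.
Since ψ is not surjective, we find the least positive k with ψ(k) = ψ(0): this means 34k ≡ 0 (mod 51), i.e. 51 ∣ 34k. Since gcd(34, 51) = 17, dividing through by 17 this holds exactly when 3 ∣ 2k, and as gcd(2, 3) = 1, exactly when 3 ∣ k.
The smallest positive such k is 3.

3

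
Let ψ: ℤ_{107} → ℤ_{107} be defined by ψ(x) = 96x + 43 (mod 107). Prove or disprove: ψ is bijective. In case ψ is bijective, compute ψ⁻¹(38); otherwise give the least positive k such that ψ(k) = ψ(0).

88

Suppose ψ(x_1) = ψ(x_2) in ℤ_{107}. Then 96x_1 + 43 ≡ 96x_2 + 43 (mod 107), hence 96(x_1 − x_2) ≡ 0 (mod 107).
Since gcd(96, 107) = 1, 96 is invertible modulo 107, so x_1 − x_2 ≡ 0 (mod 107), i.e. x_1 = x_2.
We now compute 96⁻¹ mod 107 explicitly. Euclid's algorithm: 107 = 1·96 + 11, 96 = 8·11 + 8, 11 = 1·8 + 3, 8 = 2·3 + 2, 3 = 1·2 + 1; back-substituting gives 1 = 68·96 − 61·107, so 96⁻¹ ≡ 68 (mod 107).
Then y ↦ 68(y − 43) is a two-sided inverse to ψ, so every y ∈ ℤ_{107} has a preimage.
Thus ψ is bijective.
Since ψ is bijective, we find ψ⁻¹(38): we need 96x ≡ 38 − 43 ≡ 102 (mod 107). Using 96⁻¹ = 68: x ≡ 68·102 = 6936 = 64·107 + 88, so x = 88.
Check: ψ(88) = 96·88 + 43 = 8491 = 79·107 + 38 ≡ 38 (mod 107).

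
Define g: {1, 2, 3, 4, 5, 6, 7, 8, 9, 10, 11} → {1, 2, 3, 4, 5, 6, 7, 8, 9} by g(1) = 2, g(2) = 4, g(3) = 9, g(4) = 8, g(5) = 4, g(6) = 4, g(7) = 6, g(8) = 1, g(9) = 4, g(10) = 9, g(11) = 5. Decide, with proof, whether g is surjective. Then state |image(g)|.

7

No element maps to 3, so g is not surjective.
The image of g is {1, 2, 4, 5, 6, 8, 9}, which has 7 elements.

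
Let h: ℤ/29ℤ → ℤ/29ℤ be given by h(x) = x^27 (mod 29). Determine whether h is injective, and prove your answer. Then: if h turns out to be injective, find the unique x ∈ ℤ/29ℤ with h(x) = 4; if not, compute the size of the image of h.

22

Since 29 is prime, the nonzero elements of ℤ/29ℤ form a cyclic group of order 28.
As gcd(27, 28) = 1, raising to the 27th power is a bijection on this group: if s^27 ≡ t^27 then (st^{−1})^27 = 1, and the only element of order dividing gcd(27, 28) = 1 is 1, so s = t.
With h(0) = 0 this makes h injective on all of ℤ/29ℤ, hence bijective (finite equal-size domain and codomain). In particular h is injective.
Since h is injective, we find the preimage of 4. The inverse of x ↦ x^27 on (ℤ/29ℤ)^× is x ↦ x^27, because 27·27 = 729 = 26·28 + 1 ≡ 1 (mod 28) and x^{28} = 1 for x ≠ 0 (Fermat). So h⁻¹(4) = 4^27 mod 29.
Repeated squaring mod 29: 4^1 ≡ 4, 4^2 ≡ 4² = 16, 4^4 ≡ 16² = 256 ≡ 24, 4^8 ≡ 24² = 576 ≡ 25, 4^16 ≡ 25² = 625 ≡ 16. Since 27 = 16 + 8 + 2 + 1, 4^27 ≡ 16·25·16·4: 16·25 = 400 ≡ 23, then 23·16 = 368 ≡ 20, then 20·4 = 80 ≡ 22. So 4^27 ≡ 22 (mod 29).
Hence h⁻¹(4) = 22.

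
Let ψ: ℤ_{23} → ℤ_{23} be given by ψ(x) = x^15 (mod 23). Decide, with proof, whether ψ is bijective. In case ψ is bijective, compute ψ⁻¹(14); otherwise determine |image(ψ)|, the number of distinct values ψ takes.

7

Since 23 is prime, the nonzero elements of ℤ_{23} form a cyclic group of order 22.
As gcd(15, 22) = 1, raising to the 15th power is a bijection on this group: if u^15 ≡ v^15 then (uv^{−1})^15 = 1, and the only element of order dividing gcd(15, 22) = 1 is 1, so u = v.
With ψ(0) = 0 this makes ψ injective on all of ℤ_{23}, hence bijective (finite equal-size domain and codomain). In particular ψ is bijective.
Since ψ is bijective, we find the preimage of 14. The inverse of x ↦ x^15 on (ℤ_{23})^× is x ↦ x^3, because 15·3 = 45 = 2·22 + 1 ≡ 1 (mod 22) and x^{22} = 1 for x ≠ 0 (Fermat). So ψ⁻¹(14) = 14^3 mod 23.
Repeated squaring mod 23: 14^1 ≡ 14, 14^2 ≡ 14² = 196 ≡ 12. Since 3 = 2 + 1, 14^3 ≡ 12·14: 12·14 = 168 ≡ 7. So 14^3 ≡ 7 (mod 23).
Hence ψ⁻¹(14) = 7.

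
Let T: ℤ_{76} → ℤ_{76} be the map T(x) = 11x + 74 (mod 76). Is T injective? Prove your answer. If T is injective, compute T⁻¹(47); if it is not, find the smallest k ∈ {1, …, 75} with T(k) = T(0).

39

If T(s) = T(t), then 11s ≡ 11t (mod 76). Because gcd(11, 76) = 1, we may cancel 11 to get s ≡ t (mod 76).
Hence T is injective.
We now compute 11⁻¹ mod 76 explicitly. Euclid's algorithm: 76 = 6·11 + 10, 11 = 1·10 + 1; back-substituting gives 1 = 7·11 − 1·76, so 11⁻¹ ≡ 7 (mod 76).
Since T is injective, we find T⁻¹(47): we need 11x ≡ 47 − 74 ≡ 49 (mod 76). Using 11⁻¹ = 7: x ≡ 7·49 = 343 = 4·76 + 39, so x = 39.
Check: T(39) = 11·39 + 74 = 503 = 6·76 + 47 ≡ 47 (mod 76).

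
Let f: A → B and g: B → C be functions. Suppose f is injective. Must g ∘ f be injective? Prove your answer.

not injective

No. Take A = B = C = {0, 1}, f = identity (injective), and g(x) = 0 for every x.
Then (g ∘ f)(0) = 0 = (g ∘ f)(1) with 0 ≠ 1, so g ∘ f is not injective.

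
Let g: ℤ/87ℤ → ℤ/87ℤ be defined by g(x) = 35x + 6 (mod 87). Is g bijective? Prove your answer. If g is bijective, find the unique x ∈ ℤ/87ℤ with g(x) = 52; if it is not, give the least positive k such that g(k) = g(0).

If g(s) = g(t), then 35s ≡ 35t (mod 87). Because gcd(35, 87) = 1, we may cancel 35 to get s ≡ t (mod 87).
We now compute 35⁻¹ mod 87 explicitly. Euclid's algorithm: 87 = 2·35 + 17, 35 = 2·17 + 1; back-substituting gives 1 = 5·35 − 2·87, so 35⁻¹ ≡ 5 (mod 87).
For any y ∈ ℤ/87ℤ, x = 5(y − 6) mod 87 satisfies g(x) = 35·5(y − 6) + 6 ≡ y (since 35·5 ≡ 1 mod 87). So every y has a preimage.
Therefore g is bijective.
Since g is bijective, we find g⁻¹(52): we need 35x ≡ 52 − 6 ≡ 46 (mod 87). Using 35⁻¹ = 5: x ≡ 5·46 = 230 = 2·87 + 56, so x = 56.
Check: g(56) = 35·56 + 6 = 1966 = 22·87 + 52 ≡ 52 (mod 87).

56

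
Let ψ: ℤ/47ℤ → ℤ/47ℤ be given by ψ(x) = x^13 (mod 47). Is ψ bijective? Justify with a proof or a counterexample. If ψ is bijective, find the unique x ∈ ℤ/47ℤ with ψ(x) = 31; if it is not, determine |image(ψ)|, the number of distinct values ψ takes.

22

Since 47 is prime, the nonzero elements of ℤ/47ℤ form a cyclic group of order 46.
As gcd(13, 46) = 1, raising to the 13th power is a bijection on this group: if x_1^13 ≡ x_2^13 then (x_1x_2^{−1})^13 = 1, and the only element of order dividing gcd(13, 46) = 1 is 1, so x_1 = x_2.
With ψ(0) = 0 this makes ψ injective on all of ℤ/47ℤ, hence bijective (finite equal-size domain and codomain). In particular ψ is bijective.
Since ψ is bijective, we find the preimage of 31. The inverse of x ↦ x^13 on (ℤ/47ℤ)^× is x ↦ x^39, because 13·39 = 507 = 11·46 + 1 ≡ 1 (mod 46) and x^{46} = 1 for x ≠ 0 (Fermat). So ψ⁻¹(31) = 31^39 mod 47.
Repeated squaring mod 47: 31^1 ≡ 31, 31^2 ≡ 31² = 961 ≡ 21, 31^4 ≡ 21² = 441 ≡ 18, 31^8 ≡ 18² = 324 ≡ 42, 31^16 ≡ 42² = 1764 ≡ 25, 31^32 ≡ 25² = 625 ≡ 14. Since 39 = 32 + 4 + 2 + 1, 31^39 ≡ 14·18·21·31: 14·18 = 252 ≡ 17, then 17·21 = 357 ≡ 28, then 28·31 = 868 ≡ 22. So 31^39 ≡ 22 (mod 47).
Hence ψ⁻¹(31) = 22.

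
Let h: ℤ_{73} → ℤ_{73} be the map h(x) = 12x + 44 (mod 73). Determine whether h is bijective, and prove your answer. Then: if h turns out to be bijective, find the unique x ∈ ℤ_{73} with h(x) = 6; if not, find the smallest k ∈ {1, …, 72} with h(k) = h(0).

Suppose h(a) = h(b) in ℤ_{73}. Then 12a + 44 ≡ 12b + 44 (mod 73), hence 12(a − b) ≡ 0 (mod 73).
Since gcd(12, 73) = 1, 12 is invertible modulo 73, therefore a − b ≡ 0 (mod 73), i.e. a = b.
We now compute 12⁻¹ mod 73 explicitly. Euclid's algorithm: 73 = 6·12 + 1; back-substituting gives 1 = 67·12 − 11·73, so 12⁻¹ ≡ 67 (mod 73).
Then y ↦ 67(y − 44) is a two-sided inverse to h, so every y ∈ ℤ_{73} has a preimage.
So h is bijective.
Since h is bijective, we find h⁻¹(6): we need 12x ≡ 6 − 44 ≡ 35 (mod 73). Using 12⁻¹ = 67: x ≡ 67·35 = 2345 = 32·73 + 9, so x = 9.
Check: h(9) = 12·9 + 44 = 152 = 2·73 + 6 ≡ 6 (mod 73).

9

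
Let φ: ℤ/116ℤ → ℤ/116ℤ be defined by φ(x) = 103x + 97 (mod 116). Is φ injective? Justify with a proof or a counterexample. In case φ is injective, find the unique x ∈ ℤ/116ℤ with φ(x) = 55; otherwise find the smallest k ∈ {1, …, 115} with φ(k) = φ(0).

30

By definition, injectivity means: for all a, b in the domain, φ(a) = φ(b) implies a = b.
If φ(a) = φ(b), then 103a ≡ 103b (mod 116). Because gcd(103, 116) = 1, we may cancel 103 to get a ≡ b (mod 116).
Thus φ is injective.
We now compute 103⁻¹ mod 116 explicitly. Euclid's algorithm: 116 = 1·103 + 13, 103 = 7·13 + 12, 13 = 1·12 + 1; back-substituting gives 1 = 107·103 − 95·116, so 103⁻¹ ≡ 107 (mod 116).
Since φ is injective, we compute φ⁻¹(55): solve 103x + 97 ≡ 55 (mod 116), i.e. 103x ≡ 74 (mod 116).
Multiplying by 103⁻¹ = 107 gives x ≡ 107·74 = 7918 = 68·116 + 30 ≡ 30 (mod 116).
Check: φ(30) = 103·30 + 97 = 3187 = 27·116 + 55 ≡ 55 (mod 116).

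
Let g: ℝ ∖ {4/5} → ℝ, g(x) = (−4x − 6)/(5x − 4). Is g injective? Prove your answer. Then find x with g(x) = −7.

Suppose g(x_1) = g(x_2). Cross-multiplying: (−4x_1 − 6)(5x_2 − 4) = (−4x_2 − 6)(5x_1 − 4).
Expanding both sides and cancelling the symmetric terms leaves 46·(x_1 − x_2) = 0. Since 46 ≠ 0, x_1 = x_2. Hence g is injective.
Solving g(x) = −7: cross-multiplying gives −4x − 6 = −7(5x − 4), which rearranges to 31x = 34, so x = 34/31.

34/31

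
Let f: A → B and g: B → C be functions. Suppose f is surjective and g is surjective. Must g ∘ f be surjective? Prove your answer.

surjective

Let c ∈ C. Since g is surjective, there is b ∈ B with g(b) = c. Since f is surjective, there is a ∈ A with f(a) = b.
Then (g ∘ f)(a) = g(b) = c. So g ∘ f is surjective.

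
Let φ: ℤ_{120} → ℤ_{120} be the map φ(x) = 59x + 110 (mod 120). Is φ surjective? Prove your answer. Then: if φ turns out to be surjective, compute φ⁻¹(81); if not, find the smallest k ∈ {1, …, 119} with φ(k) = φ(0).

89

Since gcd(59, 120) = 1, 59 is invertible modulo 120. Euclid's algorithm: 120 = 2·59 + 2, 59 = 29·2 + 1; back-substituting gives 1 = 59·59 − 29·120, so 59⁻¹ ≡ 59 (mod 120).
Then y ↦ 59(y − 110) is a two-sided inverse to φ, so every y ∈ ℤ_{120} has a preimage.
Thus φ is surjective.
Since φ is surjective, we find φ⁻¹(81): we need 59x ≡ 81 − 110 ≡ 91 (mod 120). Using 59⁻¹ = 59: x ≡ 59·91 = 5369 = 44·120 + 89, so x = 89.
Check: φ(89) = 59·89 + 110 = 5361 = 44·120 + 81 ≡ 81 (mod 120).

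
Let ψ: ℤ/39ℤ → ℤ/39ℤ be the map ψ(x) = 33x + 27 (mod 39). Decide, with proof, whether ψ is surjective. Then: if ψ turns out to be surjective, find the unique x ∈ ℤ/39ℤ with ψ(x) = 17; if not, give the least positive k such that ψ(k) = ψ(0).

Recall that surjectivity means every element of the codomain has a preimage under ψ.
Since gcd(33, 39) = 3, we have 33x ≡ 0 (mod 3) for all x, so ψ(x) ≡ 0 (mod 3).
But 1 ≢ 0 (mod 3), so 1 ∈ ℤ/39ℤ has no preimage. So ψ is not surjective.
Since ψ is not surjective, we find the least positive k with ψ(k) = ψ(0): this means 33k ≡ 0 (mod 39), i.e. 39 ∣ 33k. Since gcd(33, 39) = 3, dividing through by 3 this holds exactly when 13 ∣ 11k, and as gcd(11, 13) = 1, exactly when 13 ∣ k.
The smallest positive such k is 13.

13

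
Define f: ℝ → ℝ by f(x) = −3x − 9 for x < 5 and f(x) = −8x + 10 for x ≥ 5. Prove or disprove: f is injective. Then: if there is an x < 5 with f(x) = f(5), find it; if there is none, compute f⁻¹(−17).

8/3

Both pieces are strictly decreasing (slopes −3 and −8), so each is injective on its own interval.
The left piece maps (−∞, 5) onto (−24, ∞); the right piece maps [5, ∞) onto (−∞, −30].
These images are disjoint, so no value is attained by both pieces. Therefore f is injective.
Because the two images are disjoint, no x < 5 has f(x) = f(5), so we compute f⁻¹(−17): −17 lies in (−24, ∞), so solve −3x − 9 = −17: x = (−17 + 9)/(−3) = 8/3.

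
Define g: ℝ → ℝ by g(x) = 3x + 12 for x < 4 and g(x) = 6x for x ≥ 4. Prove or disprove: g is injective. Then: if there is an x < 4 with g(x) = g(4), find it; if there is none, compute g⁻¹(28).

14/3

Both pieces are strictly increasing (slopes 3 and 6), so each is injective on its own interval.
The left piece maps (−∞, 4) onto (−∞, 24); the right piece maps [4, ∞) onto [24, ∞).
These images are disjoint, so no value is attained by both pieces. Hence g is injective.
Because the two images are disjoint, no x < 4 has g(x) = g(4), so we compute g⁻¹(28): 28 lies in [24, ∞), so solve 6x = 28: x = (28 − 0)/6 = 14/3.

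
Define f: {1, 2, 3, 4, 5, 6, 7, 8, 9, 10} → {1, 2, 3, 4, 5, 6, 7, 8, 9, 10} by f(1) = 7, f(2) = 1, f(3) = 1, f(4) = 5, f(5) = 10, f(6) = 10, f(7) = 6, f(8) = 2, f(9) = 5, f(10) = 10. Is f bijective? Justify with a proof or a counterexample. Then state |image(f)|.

6

f(2) = 1 = f(3) with 2 ≠ 3, so f is not injective, hence not bijective.
The image of f is {1, 2, 5, 6, 7, 10}, which has 6 elements.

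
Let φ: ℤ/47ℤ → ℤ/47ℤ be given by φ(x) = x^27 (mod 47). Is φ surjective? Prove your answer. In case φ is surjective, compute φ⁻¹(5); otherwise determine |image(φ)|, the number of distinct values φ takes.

26

Since 47 is prime, the nonzero elements of ℤ/47ℤ form a cyclic group of order 46.
As gcd(27, 46) = 1, raising to the 27th power is a bijection on this group: if s^27 ≡ t^27 then (st^{−1})^27 = 1, and the only element of order dividing gcd(27, 46) = 1 is 1, so s = t.
With φ(0) = 0 this makes φ injective on all of ℤ/47ℤ, hence bijective (finite equal-size domain and codomain). In particular φ is surjective.
Since φ is surjective, we find the preimage of 5. The inverse of x ↦ x^27 on (ℤ/47ℤ)^× is x ↦ x^29, because 27·29 = 783 = 17·46 + 1 ≡ 1 (mod 46) and x^{46} = 1 for x ≠ 0 (Fermat). So φ⁻¹(5) = 5^29 mod 47.
Repeated squaring mod 47: 5^1 ≡ 5, 5^2 ≡ 5² = 25, 5^4 ≡ 25² = 625 ≡ 14, 5^8 ≡ 14² = 196 ≡ 8, 5^16 ≡ 8² = 64 ≡ 17. Since 29 = 16 + 8 + 4 + 1, 5^29 ≡ 17·8·14·5: 17·8 = 136 ≡ 42, then 42·14 = 588 ≡ 24, then 24·5 = 120 ≡ 26. So 5^29 ≡ 26 (mod 47).
Hence φ⁻¹(5) = 26.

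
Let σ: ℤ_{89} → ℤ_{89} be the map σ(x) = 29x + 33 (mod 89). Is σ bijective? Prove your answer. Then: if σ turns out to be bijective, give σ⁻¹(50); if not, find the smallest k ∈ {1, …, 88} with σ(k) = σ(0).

19

Recall: σ is injective if σ(x_1) = σ(x_2) implies x_1 = x_2.
If σ(x_1) = σ(x_2), then 29x_1 ≡ 29x_2 (mod 89). Because gcd(29, 89) = 1, we may cancel 29 to get x_1 ≡ x_2 (mod 89).
We now compute 29⁻¹ mod 89 explicitly. Euclid's algorithm: 89 = 3·29 + 2, 29 = 14·2 + 1; back-substituting gives 1 = 43·29 − 14·89, so 29⁻¹ ≡ 43 (mod 89).
Then y ↦ 43(y − 33) is a two-sided inverse to σ, so every y ∈ ℤ_{89} has a preimage.
Therefore σ is bijective.
Since σ is bijective, we compute σ⁻¹(50): solve 29x + 33 ≡ 50 (mod 89), i.e. 29x ≡ 17 (mod 89).
Multiplying by 29⁻¹ = 43 gives x ≡ 43·17 = 731 = 8·89 + 19 ≡ 19 (mod 89).
Check: σ(19) = 29·19 + 33 = 584 = 6·89 + 50 ≡ 50 (mod 89).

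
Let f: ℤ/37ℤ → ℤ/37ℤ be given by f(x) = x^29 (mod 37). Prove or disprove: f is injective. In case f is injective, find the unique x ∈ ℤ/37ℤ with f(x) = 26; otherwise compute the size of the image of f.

Since 37 is prime, the nonzero elements of ℤ/37ℤ form a cyclic group of order 36.
As gcd(29, 36) = 1, raising to the 29th power is a bijection on this group: if s^29 ≡ t^29 then (st^{−1})^29 = 1, and the only element of order dividing gcd(29, 36) = 1 is 1, so s = t.
With f(0) = 0 this makes f injective on all of ℤ/37ℤ, hence bijective (finite equal-size domain and codomain). In particular f is injective.
Since f is injective, we find the preimage of 26. The inverse of x ↦ x^29 on (ℤ/37ℤ)^× is x ↦ x^5, because 29·5 = 145 = 4·36 + 1 ≡ 1 (mod 36) and x^{36} = 1 for x ≠ 0 (Fermat). So f⁻¹(26) = 26^5 mod 37.
Repeated squaring mod 37: 26^1 ≡ 26, 26^2 ≡ 26² = 676 ≡ 10, 26^4 ≡ 10² = 100 ≡ 26. Since 5 = 4 + 1, 26^5 ≡ 26·26: 26·26 = 676 ≡ 10. So 26^5 ≡ 10 (mod 37).
Hence f⁻¹(26) = 10.

10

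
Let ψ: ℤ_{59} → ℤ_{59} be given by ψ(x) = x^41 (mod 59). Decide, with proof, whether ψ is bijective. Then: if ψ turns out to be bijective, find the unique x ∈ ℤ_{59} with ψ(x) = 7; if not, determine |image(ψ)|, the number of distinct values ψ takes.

Since 59 is prime, the nonzero elements of ℤ_{59} form a cyclic group of order 58.
As gcd(41, 58) = 1, raising to the 41st power is a bijection on this group: if s^41 ≡ t^41 then (st^{−1})^41 = 1, and the only element of order dividing gcd(41, 58) = 1 is 1, so s = t.
With ψ(0) = 0 this makes ψ injective on all of ℤ_{59}, hence bijective (finite equal-size domain and codomain). In particular ψ is bijective.
Since ψ is bijective, we find the preimage of 7. The inverse of x ↦ x^41 on (ℤ_{59})^× is x ↦ x^17, because 41·17 = 697 = 12·58 + 1 ≡ 1 (mod 58) and x^{58} = 1 for x ≠ 0 (Fermat). So ψ⁻¹(7) = 7^17 mod 59.
Repeated squaring mod 59: 7^1 ≡ 7, 7^2 ≡ 7² = 49, 7^4 ≡ 49² = 2401 ≡ 41, 7^8 ≡ 41² = 1681 ≡ 29, 7^16 ≡ 29² = 841 ≡ 15. Since 17 = 16 + 1, 7^17 ≡ 15·7: 15·7 = 105 ≡ 46. So 7^17 ≡ 46 (mod 59).
Hence ψ⁻¹(7) = 46.

46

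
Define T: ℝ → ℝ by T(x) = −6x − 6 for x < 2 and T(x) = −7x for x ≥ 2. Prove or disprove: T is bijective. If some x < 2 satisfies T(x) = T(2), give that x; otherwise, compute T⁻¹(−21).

Both pieces are strictly decreasing (slopes −6 and −7), so each is injective on its own interval.
The left piece maps (−∞, 2) onto (−18, ∞); the right piece maps [2, ∞) onto (−∞, −14].
These images overlap. In particular T(2) = −14 (right piece), and solving −6x − 6 = −14 on the left piece gives x = 4/3 < 2.
So T(4/3) = T(2) with 4/3 ≠ 2, and T is not injective, hence not bijective. This x = 4/3 is the requested value below 2.

4/3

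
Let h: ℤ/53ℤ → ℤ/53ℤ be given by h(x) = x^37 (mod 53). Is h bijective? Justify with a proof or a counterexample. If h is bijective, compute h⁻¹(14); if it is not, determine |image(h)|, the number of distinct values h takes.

27

Since 53 is prime, the nonzero elements of ℤ/53ℤ form a cyclic group of order 52.
As gcd(37, 52) = 1, raising to the 37th power is a bijection on this group: if s^37 ≡ t^37 then (st^{−1})^37 = 1, and the only element of order dividing gcd(37, 52) = 1 is 1, so s = t.
With h(0) = 0 this makes h injective on all of ℤ/53ℤ, hence bijective (finite equal-size domain and codomain). In particular h is bijective.
Since h is bijective, we find the preimage of 14. The inverse of x ↦ x^37 on (ℤ/53ℤ)^× is x ↦ x^45, because 37·45 = 1665 = 32·52 + 1 ≡ 1 (mod 52) and x^{52} = 1 for x ≠ 0 (Fermat). So h⁻¹(14) = 14^45 mod 53.
Repeated squaring mod 53: 14^1 ≡ 14, 14^2 ≡ 14² = 196 ≡ 37, 14^4 ≡ 37² = 1369 ≡ 44, 14^8 ≡ 44² = 1936 ≡ 28, 14^16 ≡ 28² = 784 ≡ 42, 14^32 ≡ 42² = 1764 ≡ 15. Since 45 = 32 + 8 + 4 + 1, 14^45 ≡ 15·28·44·14: 15·28 = 420 ≡ 49, then 49·44 = 2156 ≡ 36, then 36·14 = 504 ≡ 27. So 14^45 ≡ 27 (mod 53).
Hence h⁻¹(14) = 27.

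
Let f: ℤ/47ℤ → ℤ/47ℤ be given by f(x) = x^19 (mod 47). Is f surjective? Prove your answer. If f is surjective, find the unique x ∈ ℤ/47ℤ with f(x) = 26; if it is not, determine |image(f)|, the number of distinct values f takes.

Since 47 is prime, the nonzero elements of ℤ/47ℤ form a cyclic group of order 46.
As gcd(19, 46) = 1, raising to the 19th power is a bijection on this group: if u^19 ≡ v^19 then (uv^{−1})^19 = 1, and the only element of order dividing gcd(19, 46) = 1 is 1, so u = v.
With f(0) = 0 this makes f injective on all of ℤ/47ℤ, hence bijective (finite equal-size domain and codomain). In particular f is surjective.
Since f is surjective, we find the preimage of 26. The inverse of x ↦ x^19 on (ℤ/47ℤ)^× is x ↦ x^17, because 19·17 = 323 = 7·46 + 1 ≡ 1 (mod 46) and x^{46} = 1 for x ≠ 0 (Fermat). So f⁻¹(26) = 26^17 mod 47.
Repeated squaring mod 47: 26^1 ≡ 26, 26^2 ≡ 26² = 676 ≡ 18, 26^4 ≡ 18² = 324 ≡ 42, 26^8 ≡ 42² = 1764 ≡ 25, 26^16 ≡ 25² = 625 ≡ 14. Since 17 = 16 + 1, 26^17 ≡ 14·26: 14·26 = 364 ≡ 35. So 26^17 ≡ 35 (mod 47).
Hence f⁻¹(26) = 35.

35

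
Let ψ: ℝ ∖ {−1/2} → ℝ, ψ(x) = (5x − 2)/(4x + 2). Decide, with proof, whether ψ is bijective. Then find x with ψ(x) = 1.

If ψ(x) = 5/4, cross-multiplying gives 4(5x − 2) = 5(4x + 2), which simplifies to −8 = 10 — false.  So 5/4 has no preimage and ψ is not surjective.
So ψ is not bijective.
Solving ψ(x) = 1: cross-multiplying gives 5x − 2 = 1(4x + 2), which rearranges to 1x = 4, so x = 4.

4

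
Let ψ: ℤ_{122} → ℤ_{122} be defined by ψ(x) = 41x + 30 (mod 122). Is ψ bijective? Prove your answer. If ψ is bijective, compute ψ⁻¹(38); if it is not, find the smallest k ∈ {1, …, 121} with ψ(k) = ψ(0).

By definition, injectivity means: for all x_1, x_2 in the domain, ψ(x_1) = ψ(x_2) implies x_1 = x_2.
If ψ(x_1) = ψ(x_2), then 41x_1 ≡ 41x_2 (mod 122). Because gcd(41, 122) = 1, we may cancel 41 to get x_1 ≡ x_2 (mod 122).
We now compute 41⁻¹ mod 122 explicitly. Euclid's algorithm: 122 = 2·41 + 40, 41 = 1·40 + 1; back-substituting gives 1 = 3·41 − 1·122, so 41⁻¹ ≡ 3 (mod 122).
For any y ∈ ℤ_{122}, x = 3(y − 30) mod 122 satisfies ψ(x) = 41·3(y − 30) + 30 ≡ y (since 41·3 ≡ 1 mod 122). So every y has a preimage.
So ψ is bijective.
Since ψ is bijective, we compute ψ⁻¹(38): solve 41x + 30 ≡ 38 (mod 122), i.e. 41x ≡ 8 (mod 122).
Multiplying by 41⁻¹ = 3 gives x ≡ 3·8 = 24 ≡ 24 (mod 122).
Check: ψ(24) = 41·24 + 30 = 1014 = 8·122 + 38 ≡ 38 (mod 122).

24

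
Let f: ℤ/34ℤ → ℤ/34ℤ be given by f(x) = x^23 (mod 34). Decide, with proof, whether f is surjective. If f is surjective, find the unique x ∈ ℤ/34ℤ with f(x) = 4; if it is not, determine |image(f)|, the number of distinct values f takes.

Computing x^23 mod 34 for each x (by repeated squaring, reducing mod 34 at every step), the values f(0), f(1), …, f(33) are: 0, 1, 26, 11, 30, 27, 14, 29, 32, 19, 22, 3, 24, 21, 6, 25, 16, 17, 18, 9, 28, 13, 10, 31, 12, 15, 2, 5, 20, 7, 4, 23, 8, 33.
Every element of ℤ/34ℤ appears exactly once in this list, so f is a bijection, and in particular surjective.
Since f is surjective, we read off the preimage of 4 from the same table: f(30) = 4, so f⁻¹(4) = 30.

30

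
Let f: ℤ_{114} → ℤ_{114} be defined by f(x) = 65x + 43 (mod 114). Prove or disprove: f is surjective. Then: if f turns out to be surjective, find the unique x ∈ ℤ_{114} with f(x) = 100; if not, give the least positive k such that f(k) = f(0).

57

Since gcd(65, 114) = 1, 65 is invertible modulo 114. Euclid's algorithm: 114 = 1·65 + 49, 65 = 1·49 + 16, 49 = 3·16 + 1; back-substituting gives 1 = 107·65 − 61·114, so 65⁻¹ ≡ 107 (mod 114).
Then y ↦ 107(y − 43) is a two-sided inverse to f, so every y ∈ ℤ_{114} has a preimage.
Thus f is surjective.
Since f is surjective, we find f⁻¹(100): we need 65x ≡ 100 − 43 ≡ 57 (mod 114). Using 65⁻¹ = 107: x ≡ 107·57 = 6099 = 53·114 + 57, so x = 57.
Check: f(57) = 65·57 + 43 = 3748 = 32·114 + 100 ≡ 100 (mod 114).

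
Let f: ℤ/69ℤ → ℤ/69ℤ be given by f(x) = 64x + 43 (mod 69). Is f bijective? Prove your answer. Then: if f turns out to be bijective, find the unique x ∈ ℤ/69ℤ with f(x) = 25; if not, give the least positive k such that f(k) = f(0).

Suppose f(s) = f(t) in ℤ/69ℤ. Then 64s + 43 ≡ 64t + 43 (mod 69), so 64(s − t) ≡ 0 (mod 69).
Since gcd(64, 69) = 1, 64 is invertible modulo 69, therefore s − t ≡ 0 (mod 69), i.e. s = t.
We now compute 64⁻¹ mod 69 explicitly. Euclid's algorithm: 69 = 1·64 + 5, 64 = 12·5 + 4, 5 = 1·4 + 1; back-substituting gives 1 = 55·64 − 51·69, so 64⁻¹ ≡ 55 (mod 69).
Then y ↦ 55(y − 43) is a two-sided inverse to f, so every y ∈ ℤ/69ℤ has a preimage.
Therefore f is bijective.
Since f is bijective, we find f⁻¹(25): we need 64x ≡ 25 − 43 ≡ 51 (mod 69). Using 64⁻¹ = 55: x ≡ 55·51 = 2805 = 40·69 + 45, so x = 45.
Check: f(45) = 64·45 + 43 = 2923 = 42·69 + 25 ≡ 25 (mod 69).

45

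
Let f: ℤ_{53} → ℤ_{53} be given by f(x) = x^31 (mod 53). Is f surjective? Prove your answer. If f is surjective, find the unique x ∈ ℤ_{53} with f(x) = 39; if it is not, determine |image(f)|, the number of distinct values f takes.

8

Since 53 is prime, the nonzero elements of ℤ_{53} form a cyclic group of order 52.
As gcd(31, 52) = 1, raising to the 31st power is a bijection on this group: if a^31 ≡ b^31 then (ab^{−1})^31 = 1, and the only element of order dividing gcd(31, 52) = 1 is 1, so a = b.
With f(0) = 0 this makes f injective on all of ℤ_{53}, hence bijective (finite equal-size domain and codomain). In particular f is surjective.
Since f is surjective, we find the preimage of 39. The inverse of x ↦ x^31 on (ℤ_{53})^× is x ↦ x^47, because 31·47 = 1457 = 28·52 + 1 ≡ 1 (mod 52) and x^{52} = 1 for x ≠ 0 (Fermat). So f⁻¹(39) = 39^47 mod 53.
Repeated squaring mod 53: 39^1 ≡ 39, 39^2 ≡ 39² = 1521 ≡ 37, 39^4 ≡ 37² = 1369 ≡ 44, 39^8 ≡ 44² = 1936 ≡ 28, 39^16 ≡ 28² = 784 ≡ 42, 39^32 ≡ 42² = 1764 ≡ 15. Since 47 = 32 + 8 + 4 + 2 + 1, 39^47 ≡ 15·28·44·37·39: 15·28 = 420 ≡ 49, then 49·44 = 2156 ≡ 36, then 36·37 = 1332 ≡ 7, then 7·39 = 273 ≡ 8. So 39^47 ≡ 8 (mod 53).
Hence f⁻¹(39) = 8.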